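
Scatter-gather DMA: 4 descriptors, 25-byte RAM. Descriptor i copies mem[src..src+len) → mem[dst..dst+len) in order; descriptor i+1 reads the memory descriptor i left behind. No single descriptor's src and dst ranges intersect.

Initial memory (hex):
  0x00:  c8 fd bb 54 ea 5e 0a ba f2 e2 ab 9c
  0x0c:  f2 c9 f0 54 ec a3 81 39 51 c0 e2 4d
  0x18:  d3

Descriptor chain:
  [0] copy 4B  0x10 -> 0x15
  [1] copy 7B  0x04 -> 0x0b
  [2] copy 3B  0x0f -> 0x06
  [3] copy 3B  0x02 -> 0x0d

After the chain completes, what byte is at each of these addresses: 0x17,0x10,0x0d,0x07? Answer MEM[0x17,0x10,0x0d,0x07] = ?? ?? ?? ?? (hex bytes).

D0: mem[0x15..0x18] <- [ec a3 81 39]
D1: mem[0x0b..0x11] <- [ea 5e 0a ba f2 e2 ab]
D2: mem[0x06..0x08] <- [f2 e2 ab]
D3: mem[0x0d..0x0f] <- [bb 54 ea]
query mem[0x17]=0x81, mem[0x10]=0xe2, mem[0x0d]=0xbb, mem[0x07]=0xe2

MEM[0x17,0x10,0x0d,0x07] = 81 e2 bb e2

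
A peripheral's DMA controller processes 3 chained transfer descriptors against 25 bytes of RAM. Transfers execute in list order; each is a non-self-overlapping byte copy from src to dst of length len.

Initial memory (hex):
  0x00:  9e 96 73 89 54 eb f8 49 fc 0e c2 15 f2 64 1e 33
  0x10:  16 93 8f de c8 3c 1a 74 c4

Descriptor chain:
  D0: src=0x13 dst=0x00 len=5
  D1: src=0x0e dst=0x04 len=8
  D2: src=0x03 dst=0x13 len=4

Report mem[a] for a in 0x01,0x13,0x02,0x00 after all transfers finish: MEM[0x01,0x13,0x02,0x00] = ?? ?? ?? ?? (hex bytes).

MEM[0x01,0x13,0x02,0x00] = c8 1a 3c de

  after D0: wrote 5B at 0x00 = dec83c1a74
  after D1: wrote 8B at 0x04 = 1e3316938fdec83c
  after D2: wrote 4B at 0x13 = 1a1e3316
query mem[0x01]=0xc8, mem[0x13]=0x1a, mem[0x02]=0x3c, mem[0x00]=0xde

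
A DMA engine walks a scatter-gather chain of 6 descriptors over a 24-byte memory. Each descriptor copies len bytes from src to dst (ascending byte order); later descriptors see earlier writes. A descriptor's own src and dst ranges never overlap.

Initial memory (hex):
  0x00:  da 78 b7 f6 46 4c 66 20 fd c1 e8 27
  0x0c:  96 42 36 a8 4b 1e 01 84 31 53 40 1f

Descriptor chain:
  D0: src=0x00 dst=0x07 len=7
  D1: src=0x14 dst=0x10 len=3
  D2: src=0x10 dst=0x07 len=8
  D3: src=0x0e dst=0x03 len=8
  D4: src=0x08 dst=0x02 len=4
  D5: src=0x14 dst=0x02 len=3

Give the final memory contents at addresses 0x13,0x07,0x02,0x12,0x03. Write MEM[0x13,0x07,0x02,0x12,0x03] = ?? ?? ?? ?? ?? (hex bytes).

MEM[0x13,0x07,0x02,0x12,0x03] = 84 40 31 40 53

#0 dst[0x07+7] := {0xda,0x78,0xb7,0xf6,0x46,0x4c,0x66}
#1 dst[0x10+3] := {0x31,0x53,0x40}
#2 dst[0x07+8] := {0x31,0x53,0x40,0x84,0x31,0x53,0x40,0x1f}
#3 dst[0x03+8] := {0x1f,0xa8,0x31,0x53,0x40,0x84,0x31,0x53}
#4 dst[0x02+4] := {0x84,0x31,0x53,0x31}
#5 dst[0x02+3] := {0x31,0x53,0x40}
query mem[0x13]=0x84, mem[0x07]=0x40, mem[0x02]=0x31, mem[0x12]=0x40, mem[0x03]=0x53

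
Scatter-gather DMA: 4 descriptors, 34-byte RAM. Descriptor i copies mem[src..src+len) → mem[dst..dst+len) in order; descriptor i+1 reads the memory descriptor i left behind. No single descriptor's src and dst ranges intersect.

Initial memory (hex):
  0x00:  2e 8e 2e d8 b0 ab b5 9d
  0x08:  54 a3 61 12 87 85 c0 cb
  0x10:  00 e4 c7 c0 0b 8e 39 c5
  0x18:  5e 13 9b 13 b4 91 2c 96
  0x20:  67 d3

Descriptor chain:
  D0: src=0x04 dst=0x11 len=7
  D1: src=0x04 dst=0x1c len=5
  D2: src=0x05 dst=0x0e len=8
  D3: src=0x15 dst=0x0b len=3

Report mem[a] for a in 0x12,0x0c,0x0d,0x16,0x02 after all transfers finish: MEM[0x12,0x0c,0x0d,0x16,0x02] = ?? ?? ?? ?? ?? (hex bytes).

#0 dst[0x11+7] := {0xb0,0xab,0xb5,0x9d,0x54,0xa3,0x61}
#1 dst[0x1c+5] := {0xb0,0xab,0xb5,0x9d,0x54}
#2 dst[0x0e+8] := {0xab,0xb5,0x9d,0x54,0xa3,0x61,0x12,0x87}
#3 dst[0x0b+3] := {0x87,0xa3,0x61}
query mem[0x12]=0xa3, mem[0x0c]=0xa3, mem[0x0d]=0x61, mem[0x16]=0xa3, mem[0x02]=0x2e

MEM[0x12,0x0c,0x0d,0x16,0x02] = a3 a3 61 a3 2e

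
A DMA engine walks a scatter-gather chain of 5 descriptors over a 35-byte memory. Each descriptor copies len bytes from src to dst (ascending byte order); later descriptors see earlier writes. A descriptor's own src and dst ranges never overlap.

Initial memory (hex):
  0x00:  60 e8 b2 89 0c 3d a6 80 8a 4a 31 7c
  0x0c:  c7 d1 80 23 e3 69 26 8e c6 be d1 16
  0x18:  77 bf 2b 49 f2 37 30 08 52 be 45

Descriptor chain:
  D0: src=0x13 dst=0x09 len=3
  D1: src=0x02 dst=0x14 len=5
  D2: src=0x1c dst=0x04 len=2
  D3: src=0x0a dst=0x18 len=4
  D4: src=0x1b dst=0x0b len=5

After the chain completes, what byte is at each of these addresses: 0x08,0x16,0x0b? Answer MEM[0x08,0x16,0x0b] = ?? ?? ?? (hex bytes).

MEM[0x08,0x16,0x0b] = 8a 0c d1

  after D0: wrote 3B at 0x09 = 8ec6be
  after D1: wrote 5B at 0x14 = b2890c3da6
  after D2: wrote 2B at 0x04 = f237
  after D3: wrote 4B at 0x18 = c6bec7d1
  after D4: wrote 5B at 0x0b = d1f2373008
query mem[0x08]=0x8a, mem[0x16]=0x0c, mem[0x0b]=0xd1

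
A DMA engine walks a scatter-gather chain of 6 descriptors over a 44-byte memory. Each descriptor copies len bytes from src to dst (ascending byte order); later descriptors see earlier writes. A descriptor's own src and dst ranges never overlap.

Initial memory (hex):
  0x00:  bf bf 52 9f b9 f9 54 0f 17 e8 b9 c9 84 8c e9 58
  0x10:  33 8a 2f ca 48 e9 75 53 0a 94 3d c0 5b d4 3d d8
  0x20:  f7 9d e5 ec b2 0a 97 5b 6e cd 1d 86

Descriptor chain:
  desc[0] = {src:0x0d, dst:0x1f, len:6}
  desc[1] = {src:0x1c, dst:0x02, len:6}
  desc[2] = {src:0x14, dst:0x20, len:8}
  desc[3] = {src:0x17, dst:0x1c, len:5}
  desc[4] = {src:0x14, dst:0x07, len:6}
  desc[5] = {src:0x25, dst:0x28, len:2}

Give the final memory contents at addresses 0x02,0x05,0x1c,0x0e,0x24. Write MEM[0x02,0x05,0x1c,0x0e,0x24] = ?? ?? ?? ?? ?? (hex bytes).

[0] 0x0d->0x1f len=6 : 8c e9 58 33 8a 2f
[1] 0x1c->0x02 len=6 : 5b d4 3d 8c e9 58
[2] 0x14->0x20 len=8 : 48 e9 75 53 0a 94 3d c0
[3] 0x17->0x1c len=5 : 53 0a 94 3d c0
[4] 0x14->0x07 len=6 : 48 e9 75 53 0a 94
[5] 0x25->0x28 len=2 : 94 3d
query mem[0x02]=0x5b, mem[0x05]=0x8c, mem[0x1c]=0x53, mem[0x0e]=0xe9, mem[0x24]=0x0a

MEM[0x02,0x05,0x1c,0x0e,0x24] = 5b 8c 53 e9 0a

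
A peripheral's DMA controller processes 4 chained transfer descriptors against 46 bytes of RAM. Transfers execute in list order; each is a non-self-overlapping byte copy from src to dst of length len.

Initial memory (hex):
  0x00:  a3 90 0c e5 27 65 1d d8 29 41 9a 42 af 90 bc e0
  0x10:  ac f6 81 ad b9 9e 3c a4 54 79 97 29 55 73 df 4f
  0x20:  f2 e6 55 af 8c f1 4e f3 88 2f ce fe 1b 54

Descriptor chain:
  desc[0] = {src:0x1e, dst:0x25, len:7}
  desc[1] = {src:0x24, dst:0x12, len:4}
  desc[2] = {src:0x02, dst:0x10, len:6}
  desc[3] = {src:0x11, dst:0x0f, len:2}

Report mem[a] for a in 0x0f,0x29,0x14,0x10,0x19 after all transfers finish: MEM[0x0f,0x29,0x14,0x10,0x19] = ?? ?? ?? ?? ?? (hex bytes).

MEM[0x0f,0x29,0x14,0x10,0x19] = e5 55 1d 27 79

[0] 0x1e->0x25 len=7 : df 4f f2 e6 55 af 8c
[1] 0x24->0x12 len=4 : 8c df 4f f2
[2] 0x02->0x10 len=6 : 0c e5 27 65 1d d8
[3] 0x11->0x0f len=2 : e5 27
query mem[0x0f]=0xe5, mem[0x29]=0x55, mem[0x14]=0x1d, mem[0x10]=0x27, mem[0x19]=0x79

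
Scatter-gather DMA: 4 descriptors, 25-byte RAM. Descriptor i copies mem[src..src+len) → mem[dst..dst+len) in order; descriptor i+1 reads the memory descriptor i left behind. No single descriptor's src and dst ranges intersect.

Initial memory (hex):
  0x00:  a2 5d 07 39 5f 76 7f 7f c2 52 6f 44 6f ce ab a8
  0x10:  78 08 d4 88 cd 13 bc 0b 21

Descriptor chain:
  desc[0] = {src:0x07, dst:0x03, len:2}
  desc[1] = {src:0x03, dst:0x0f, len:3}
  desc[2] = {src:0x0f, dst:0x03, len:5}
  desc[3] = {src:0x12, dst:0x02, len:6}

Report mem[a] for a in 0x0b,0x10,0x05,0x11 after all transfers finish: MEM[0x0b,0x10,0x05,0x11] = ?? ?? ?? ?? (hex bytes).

#0 dst[0x03+2] := {0x7f,0xc2}
#1 dst[0x0f+3] := {0x7f,0xc2,0x76}
#2 dst[0x03+5] := {0x7f,0xc2,0x76,0xd4,0x88}
#3 dst[0x02+6] := {0xd4,0x88,0xcd,0x13,0xbc,0x0b}
query mem[0x0b]=0x44, mem[0x10]=0xc2, mem[0x05]=0x13, mem[0x11]=0x76

MEM[0x0b,0x10,0x05,0x11] = 44 c2 13 76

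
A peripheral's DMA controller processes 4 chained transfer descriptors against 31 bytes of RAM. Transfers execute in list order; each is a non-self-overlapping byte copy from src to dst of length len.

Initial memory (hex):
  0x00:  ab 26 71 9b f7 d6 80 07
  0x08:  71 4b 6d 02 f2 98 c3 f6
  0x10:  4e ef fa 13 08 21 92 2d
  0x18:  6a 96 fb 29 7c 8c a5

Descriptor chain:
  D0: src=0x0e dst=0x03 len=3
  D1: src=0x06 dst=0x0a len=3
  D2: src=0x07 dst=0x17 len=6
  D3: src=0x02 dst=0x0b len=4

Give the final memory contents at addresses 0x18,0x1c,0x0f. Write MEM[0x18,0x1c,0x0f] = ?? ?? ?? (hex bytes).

#0 dst[0x03+3] := {0xc3,0xf6,0x4e}
#1 dst[0x0a+3] := {0x80,0x07,0x71}
#2 dst[0x17+6] := {0x07,0x71,0x4b,0x80,0x07,0x71}
#3 dst[0x0b+4] := {0x71,0xc3,0xf6,0x4e}
query mem[0x18]=0x71, mem[0x1c]=0x71, mem[0x0f]=0xf6

MEM[0x18,0x1c,0x0f] = 71 71 f6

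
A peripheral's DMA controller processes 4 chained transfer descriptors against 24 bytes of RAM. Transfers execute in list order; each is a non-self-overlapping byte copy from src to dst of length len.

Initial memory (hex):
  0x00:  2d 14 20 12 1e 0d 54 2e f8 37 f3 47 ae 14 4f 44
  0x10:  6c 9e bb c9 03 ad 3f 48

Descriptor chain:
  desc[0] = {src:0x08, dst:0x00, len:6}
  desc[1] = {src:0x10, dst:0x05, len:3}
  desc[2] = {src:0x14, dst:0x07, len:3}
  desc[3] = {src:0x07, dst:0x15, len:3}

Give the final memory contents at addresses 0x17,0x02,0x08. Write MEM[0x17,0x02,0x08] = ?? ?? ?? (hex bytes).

#0 dst[0x00+6] := {0xf8,0x37,0xf3,0x47,0xae,0x14}
#1 dst[0x05+3] := {0x6c,0x9e,0xbb}
#2 dst[0x07+3] := {0x03,0xad,0x3f}
#3 dst[0x15+3] := {0x03,0xad,0x3f}
query mem[0x17]=0x3f, mem[0x02]=0xf3, mem[0x08]=0xad

MEM[0x17,0x02,0x08] = 3f f3 ad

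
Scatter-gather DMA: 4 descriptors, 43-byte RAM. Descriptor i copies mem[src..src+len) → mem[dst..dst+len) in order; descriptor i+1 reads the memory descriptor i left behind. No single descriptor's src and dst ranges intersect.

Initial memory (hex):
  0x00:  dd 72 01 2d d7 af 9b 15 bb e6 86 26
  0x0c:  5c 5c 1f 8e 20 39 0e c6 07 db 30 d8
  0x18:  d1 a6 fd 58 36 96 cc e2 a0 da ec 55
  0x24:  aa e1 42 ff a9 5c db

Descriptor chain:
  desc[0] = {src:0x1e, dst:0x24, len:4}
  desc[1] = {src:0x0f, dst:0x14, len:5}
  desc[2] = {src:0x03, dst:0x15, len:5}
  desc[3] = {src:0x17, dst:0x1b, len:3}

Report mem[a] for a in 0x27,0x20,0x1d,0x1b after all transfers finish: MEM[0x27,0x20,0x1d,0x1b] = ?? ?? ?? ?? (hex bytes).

#0 dst[0x24+4] := {0xcc,0xe2,0xa0,0xda}
#1 dst[0x14+5] := {0x8e,0x20,0x39,0x0e,0xc6}
#2 dst[0x15+5] := {0x2d,0xd7,0xaf,0x9b,0x15}
#3 dst[0x1b+3] := {0xaf,0x9b,0x15}
query mem[0x27]=0xda, mem[0x20]=0xa0, mem[0x1d]=0x15, mem[0x1b]=0xaf

MEM[0x27,0x20,0x1d,0x1b] = da a0 15 af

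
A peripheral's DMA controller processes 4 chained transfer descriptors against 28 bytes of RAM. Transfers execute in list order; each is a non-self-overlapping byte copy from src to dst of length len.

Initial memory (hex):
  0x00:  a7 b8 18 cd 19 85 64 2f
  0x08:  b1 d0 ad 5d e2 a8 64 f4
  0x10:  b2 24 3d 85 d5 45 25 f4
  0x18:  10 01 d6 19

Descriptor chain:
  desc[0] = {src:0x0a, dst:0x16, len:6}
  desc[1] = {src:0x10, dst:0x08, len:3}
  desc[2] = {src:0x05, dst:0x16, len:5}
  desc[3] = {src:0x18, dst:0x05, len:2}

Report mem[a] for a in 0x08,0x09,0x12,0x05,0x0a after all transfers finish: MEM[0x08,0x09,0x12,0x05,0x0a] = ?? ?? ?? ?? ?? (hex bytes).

MEM[0x08,0x09,0x12,0x05,0x0a] = b2 24 3d 2f 3d

  after D0: wrote 6B at 0x16 = ad5de2a864f4
  after D1: wrote 3B at 0x08 = b2243d
  after D2: wrote 5B at 0x16 = 85642fb224
  after D3: wrote 2B at 0x05 = 2fb2
query mem[0x08]=0xb2, mem[0x09]=0x24, mem[0x12]=0x3d, mem[0x05]=0x2f, mem[0x0a]=0x3d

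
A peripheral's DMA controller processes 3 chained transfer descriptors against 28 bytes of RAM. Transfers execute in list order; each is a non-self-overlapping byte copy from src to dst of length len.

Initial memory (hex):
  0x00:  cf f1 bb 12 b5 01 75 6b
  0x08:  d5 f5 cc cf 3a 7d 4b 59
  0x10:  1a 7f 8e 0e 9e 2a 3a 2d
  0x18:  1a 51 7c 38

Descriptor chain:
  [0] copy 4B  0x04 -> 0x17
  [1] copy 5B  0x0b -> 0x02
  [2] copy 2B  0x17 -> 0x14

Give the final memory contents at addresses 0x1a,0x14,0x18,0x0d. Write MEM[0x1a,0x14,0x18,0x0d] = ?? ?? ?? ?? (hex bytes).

[0] 0x04->0x17 len=4 : b5 01 75 6b
[1] 0x0b->0x02 len=5 : cf 3a 7d 4b 59
[2] 0x17->0x14 len=2 : b5 01
query mem[0x1a]=0x6b, mem[0x14]=0xb5, mem[0x18]=0x01, mem[0x0d]=0x7d

MEM[0x1a,0x14,0x18,0x0d] = 6b b5 01 7d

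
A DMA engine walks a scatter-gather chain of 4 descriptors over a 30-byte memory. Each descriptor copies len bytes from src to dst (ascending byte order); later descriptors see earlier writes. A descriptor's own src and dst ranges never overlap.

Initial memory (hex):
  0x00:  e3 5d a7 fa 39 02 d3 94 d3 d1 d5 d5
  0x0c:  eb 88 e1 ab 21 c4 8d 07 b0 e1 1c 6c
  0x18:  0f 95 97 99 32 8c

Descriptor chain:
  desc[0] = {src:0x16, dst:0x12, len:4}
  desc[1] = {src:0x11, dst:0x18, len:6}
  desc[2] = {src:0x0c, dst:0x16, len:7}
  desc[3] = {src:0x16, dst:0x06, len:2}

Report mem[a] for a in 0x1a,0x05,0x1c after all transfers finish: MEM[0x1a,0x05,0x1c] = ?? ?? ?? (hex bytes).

MEM[0x1a,0x05,0x1c] = 21 02 1c

D0: mem[0x12..0x15] <- [1c 6c 0f 95]
D1: mem[0x18..0x1d] <- [c4 1c 6c 0f 95 1c]
D2: mem[0x16..0x1c] <- [eb 88 e1 ab 21 c4 1c]
D3: mem[0x06..0x07] <- [eb 88]
query mem[0x1a]=0x21, mem[0x05]=0x02, mem[0x1c]=0x1c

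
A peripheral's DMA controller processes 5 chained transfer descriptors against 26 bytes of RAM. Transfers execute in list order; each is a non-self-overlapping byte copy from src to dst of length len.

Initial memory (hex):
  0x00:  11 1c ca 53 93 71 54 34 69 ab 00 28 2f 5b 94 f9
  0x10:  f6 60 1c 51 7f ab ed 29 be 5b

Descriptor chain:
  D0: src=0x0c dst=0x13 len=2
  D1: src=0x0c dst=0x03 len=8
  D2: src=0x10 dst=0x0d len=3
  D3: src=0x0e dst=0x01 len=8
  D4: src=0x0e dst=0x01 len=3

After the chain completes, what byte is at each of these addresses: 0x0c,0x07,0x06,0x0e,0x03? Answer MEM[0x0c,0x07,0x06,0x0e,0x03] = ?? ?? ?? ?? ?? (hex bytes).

D0: mem[0x13..0x14] <- [2f 5b]
D1: mem[0x03..0x0a] <- [2f 5b 94 f9 f6 60 1c 2f]
D2: mem[0x0d..0x0f] <- [f6 60 1c]
D3: mem[0x01..0x08] <- [60 1c f6 60 1c 2f 5b ab]
D4: mem[0x01..0x03] <- [60 1c f6]
query mem[0x0c]=0x2f, mem[0x07]=0x5b, mem[0x06]=0x2f, mem[0x0e]=0x60, mem[0x03]=0xf6

MEM[0x0c,0x07,0x06,0x0e,0x03] = 2f 5b 2f 60 f6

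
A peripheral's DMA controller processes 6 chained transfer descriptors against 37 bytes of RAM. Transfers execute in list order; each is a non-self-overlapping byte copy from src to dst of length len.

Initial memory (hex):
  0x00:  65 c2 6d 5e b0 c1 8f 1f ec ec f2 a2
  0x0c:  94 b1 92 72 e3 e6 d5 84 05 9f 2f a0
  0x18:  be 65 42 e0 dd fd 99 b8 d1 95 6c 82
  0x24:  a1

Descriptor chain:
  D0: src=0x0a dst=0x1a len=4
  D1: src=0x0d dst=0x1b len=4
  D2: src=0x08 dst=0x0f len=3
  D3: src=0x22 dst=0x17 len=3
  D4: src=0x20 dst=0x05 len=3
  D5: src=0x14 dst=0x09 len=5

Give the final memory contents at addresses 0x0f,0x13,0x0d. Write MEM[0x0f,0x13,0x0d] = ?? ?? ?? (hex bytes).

MEM[0x0f,0x13,0x0d] = ec 84 82

[0] 0x0a->0x1a len=4 : f2 a2 94 b1
[1] 0x0d->0x1b len=4 : b1 92 72 e3
[2] 0x08->0x0f len=3 : ec ec f2
[3] 0x22->0x17 len=3 : 6c 82 a1
[4] 0x20->0x05 len=3 : d1 95 6c
[5] 0x14->0x09 len=5 : 05 9f 2f 6c 82
query mem[0x0f]=0xec, mem[0x13]=0x84, mem[0x0d]=0x82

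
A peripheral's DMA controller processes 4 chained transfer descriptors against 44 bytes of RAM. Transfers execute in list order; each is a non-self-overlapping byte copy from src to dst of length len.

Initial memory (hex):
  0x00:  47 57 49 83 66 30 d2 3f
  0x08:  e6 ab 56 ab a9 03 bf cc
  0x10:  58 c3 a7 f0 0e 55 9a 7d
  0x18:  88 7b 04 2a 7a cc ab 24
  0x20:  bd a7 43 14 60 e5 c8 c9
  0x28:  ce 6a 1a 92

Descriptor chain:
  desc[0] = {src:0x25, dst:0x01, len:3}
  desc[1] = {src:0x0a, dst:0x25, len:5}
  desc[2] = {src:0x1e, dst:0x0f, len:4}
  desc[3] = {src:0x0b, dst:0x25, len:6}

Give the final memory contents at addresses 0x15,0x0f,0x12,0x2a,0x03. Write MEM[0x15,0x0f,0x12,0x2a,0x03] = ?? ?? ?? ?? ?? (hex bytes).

#0 dst[0x01+3] := {0xe5,0xc8,0xc9}
#1 dst[0x25+5] := {0x56,0xab,0xa9,0x03,0xbf}
#2 dst[0x0f+4] := {0xab,0x24,0xbd,0xa7}
#3 dst[0x25+6] := {0xab,0xa9,0x03,0xbf,0xab,0x24}
query mem[0x15]=0x55, mem[0x0f]=0xab, mem[0x12]=0xa7, mem[0x2a]=0x24, mem[0x03]=0xc9

MEM[0x15,0x0f,0x12,0x2a,0x03] = 55 ab a7 24 c9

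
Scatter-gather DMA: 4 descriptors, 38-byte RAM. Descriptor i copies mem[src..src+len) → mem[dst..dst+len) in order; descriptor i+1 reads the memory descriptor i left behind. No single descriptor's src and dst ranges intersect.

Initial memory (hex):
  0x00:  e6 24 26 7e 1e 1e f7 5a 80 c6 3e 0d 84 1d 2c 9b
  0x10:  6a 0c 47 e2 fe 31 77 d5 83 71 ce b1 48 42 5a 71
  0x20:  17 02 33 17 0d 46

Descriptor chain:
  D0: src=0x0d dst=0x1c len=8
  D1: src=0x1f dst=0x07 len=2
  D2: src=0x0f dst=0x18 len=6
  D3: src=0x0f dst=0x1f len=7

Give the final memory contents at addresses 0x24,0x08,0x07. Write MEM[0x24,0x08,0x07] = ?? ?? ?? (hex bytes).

MEM[0x24,0x08,0x07] = fe 0c 6a

  after D0: wrote 8B at 0x1c = 1d2c9b6a0c47e2fe
  after D1: wrote 2B at 0x07 = 6a0c
  after D2: wrote 6B at 0x18 = 9b6a0c47e2fe
  after D3: wrote 7B at 0x1f = 9b6a0c47e2fe31
query mem[0x24]=0xfe, mem[0x08]=0x0c, mem[0x07]=0x6a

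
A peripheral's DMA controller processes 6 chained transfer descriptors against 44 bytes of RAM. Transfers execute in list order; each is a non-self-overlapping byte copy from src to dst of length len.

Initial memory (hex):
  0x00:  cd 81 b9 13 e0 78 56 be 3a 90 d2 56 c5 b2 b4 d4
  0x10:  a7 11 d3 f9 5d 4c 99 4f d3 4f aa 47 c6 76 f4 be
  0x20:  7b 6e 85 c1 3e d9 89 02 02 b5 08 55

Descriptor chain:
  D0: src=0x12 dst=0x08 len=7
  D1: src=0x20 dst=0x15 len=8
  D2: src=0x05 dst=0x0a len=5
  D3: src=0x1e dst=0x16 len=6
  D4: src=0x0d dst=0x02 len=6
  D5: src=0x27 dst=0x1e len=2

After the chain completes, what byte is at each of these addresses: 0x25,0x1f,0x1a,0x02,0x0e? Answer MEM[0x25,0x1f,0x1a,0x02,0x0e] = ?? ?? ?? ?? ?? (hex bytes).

  after D0: wrote 7B at 0x08 = d3f95d4c994fd3
  after D1: wrote 8B at 0x15 = 7b6e85c13ed98902
  after D2: wrote 5B at 0x0a = 7856bed3f9
  after D3: wrote 6B at 0x16 = f4be7b6e85c1
  after D4: wrote 6B at 0x02 = d3f9d4a711d3
  after D5: wrote 2B at 0x1e = 0202
query mem[0x25]=0xd9, mem[0x1f]=0x02, mem[0x1a]=0x85, mem[0x02]=0xd3, mem[0x0e]=0xf9

MEM[0x25,0x1f,0x1a,0x02,0x0e] = d9 02 85 d3 f9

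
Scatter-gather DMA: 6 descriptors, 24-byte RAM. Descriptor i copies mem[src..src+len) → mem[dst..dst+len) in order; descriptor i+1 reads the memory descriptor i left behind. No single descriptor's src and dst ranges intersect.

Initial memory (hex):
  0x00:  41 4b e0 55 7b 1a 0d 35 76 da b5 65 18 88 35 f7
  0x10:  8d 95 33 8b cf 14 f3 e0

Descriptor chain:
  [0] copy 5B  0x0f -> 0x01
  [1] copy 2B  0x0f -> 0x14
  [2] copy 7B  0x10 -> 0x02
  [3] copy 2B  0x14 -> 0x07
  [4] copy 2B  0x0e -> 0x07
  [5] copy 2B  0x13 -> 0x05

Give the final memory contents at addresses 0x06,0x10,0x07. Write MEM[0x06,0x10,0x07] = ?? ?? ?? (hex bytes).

MEM[0x06,0x10,0x07] = f7 8d 35

  after D0: wrote 5B at 0x01 = f78d95338b
  after D1: wrote 2B at 0x14 = f78d
  after D2: wrote 7B at 0x02 = 8d95338bf78df3
  after D3: wrote 2B at 0x07 = f78d
  after D4: wrote 2B at 0x07 = 35f7
  after D5: wrote 2B at 0x05 = 8bf7
query mem[0x06]=0xf7, mem[0x10]=0x8d, mem[0x07]=0x35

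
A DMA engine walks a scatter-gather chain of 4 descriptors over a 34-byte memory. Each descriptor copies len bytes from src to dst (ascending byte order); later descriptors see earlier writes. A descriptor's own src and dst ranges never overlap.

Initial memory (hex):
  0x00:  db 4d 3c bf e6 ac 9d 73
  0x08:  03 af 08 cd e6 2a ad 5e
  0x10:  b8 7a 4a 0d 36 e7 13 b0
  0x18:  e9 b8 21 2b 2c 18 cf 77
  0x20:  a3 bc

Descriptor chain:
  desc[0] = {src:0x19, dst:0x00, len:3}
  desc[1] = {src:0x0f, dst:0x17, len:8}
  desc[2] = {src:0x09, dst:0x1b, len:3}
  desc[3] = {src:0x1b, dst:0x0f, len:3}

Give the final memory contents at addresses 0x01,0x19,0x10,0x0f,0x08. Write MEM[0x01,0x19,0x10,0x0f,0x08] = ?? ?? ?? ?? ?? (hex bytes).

MEM[0x01,0x19,0x10,0x0f,0x08] = 21 7a 08 af 03

  after D0: wrote 3B at 0x00 = b8212b
  after D1: wrote 8B at 0x17 = 5eb87a4a0d36e713
  after D2: wrote 3B at 0x1b = af08cd
  after D3: wrote 3B at 0x0f = af08cd
query mem[0x01]=0x21, mem[0x19]=0x7a, mem[0x10]=0x08, mem[0x0f]=0xaf, mem[0x08]=0x03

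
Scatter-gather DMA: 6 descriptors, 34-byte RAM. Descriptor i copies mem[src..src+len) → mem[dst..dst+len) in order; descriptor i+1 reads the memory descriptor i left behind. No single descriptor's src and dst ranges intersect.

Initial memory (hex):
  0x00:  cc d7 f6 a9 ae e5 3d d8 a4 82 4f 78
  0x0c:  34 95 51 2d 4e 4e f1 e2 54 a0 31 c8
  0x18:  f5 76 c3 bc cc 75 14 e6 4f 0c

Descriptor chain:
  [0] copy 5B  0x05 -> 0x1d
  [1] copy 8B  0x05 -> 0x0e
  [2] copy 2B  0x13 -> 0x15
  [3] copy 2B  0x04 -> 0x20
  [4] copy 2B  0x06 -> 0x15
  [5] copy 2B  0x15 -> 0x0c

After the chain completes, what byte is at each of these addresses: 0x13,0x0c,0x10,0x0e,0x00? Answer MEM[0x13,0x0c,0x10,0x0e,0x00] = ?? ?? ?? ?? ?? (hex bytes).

MEM[0x13,0x0c,0x10,0x0e,0x00] = 4f 3d d8 e5 cc

#0 dst[0x1d+5] := {0xe5,0x3d,0xd8,0xa4,0x82}
#1 dst[0x0e+8] := {0xe5,0x3d,0xd8,0xa4,0x82,0x4f,0x78,0x34}
#2 dst[0x15+2] := {0x4f,0x78}
#3 dst[0x20+2] := {0xae,0xe5}
#4 dst[0x15+2] := {0x3d,0xd8}
#5 dst[0x0c+2] := {0x3d,0xd8}
query mem[0x13]=0x4f, mem[0x0c]=0x3d, mem[0x10]=0xd8, mem[0x0e]=0xe5, mem[0x00]=0xcc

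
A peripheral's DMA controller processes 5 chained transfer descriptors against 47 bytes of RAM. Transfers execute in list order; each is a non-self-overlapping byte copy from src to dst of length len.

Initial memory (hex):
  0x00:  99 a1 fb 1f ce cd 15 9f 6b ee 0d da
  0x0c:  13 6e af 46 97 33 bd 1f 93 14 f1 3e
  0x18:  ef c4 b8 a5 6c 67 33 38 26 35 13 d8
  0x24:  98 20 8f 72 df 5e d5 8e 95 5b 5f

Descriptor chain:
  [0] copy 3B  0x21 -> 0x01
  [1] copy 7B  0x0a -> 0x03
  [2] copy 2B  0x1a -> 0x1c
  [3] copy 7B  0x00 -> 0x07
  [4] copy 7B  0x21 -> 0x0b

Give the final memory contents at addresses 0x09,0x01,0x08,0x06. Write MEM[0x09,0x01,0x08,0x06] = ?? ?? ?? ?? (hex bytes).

  after D0: wrote 3B at 0x01 = 3513d8
  after D1: wrote 7B at 0x03 = 0dda136eaf4697
  after D2: wrote 2B at 0x1c = b8a5
  after D3: wrote 7B at 0x07 = 9935130dda136e
  after D4: wrote 7B at 0x0b = 3513d898208f72
query mem[0x09]=0x13, mem[0x01]=0x35, mem[0x08]=0x35, mem[0x06]=0x6e

MEM[0x09,0x01,0x08,0x06] = 13 35 35 6e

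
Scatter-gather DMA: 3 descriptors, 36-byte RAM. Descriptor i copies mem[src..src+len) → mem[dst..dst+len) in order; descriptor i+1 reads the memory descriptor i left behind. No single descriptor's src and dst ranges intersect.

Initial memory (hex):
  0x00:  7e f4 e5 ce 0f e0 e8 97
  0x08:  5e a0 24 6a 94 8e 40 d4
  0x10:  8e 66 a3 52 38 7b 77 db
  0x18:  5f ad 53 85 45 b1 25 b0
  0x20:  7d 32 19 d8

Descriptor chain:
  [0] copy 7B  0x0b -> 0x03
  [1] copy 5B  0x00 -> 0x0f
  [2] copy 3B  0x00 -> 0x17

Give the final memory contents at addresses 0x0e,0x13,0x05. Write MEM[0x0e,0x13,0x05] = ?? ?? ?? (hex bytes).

D0: mem[0x03..0x09] <- [6a 94 8e 40 d4 8e 66]
D1: mem[0x0f..0x13] <- [7e f4 e5 6a 94]
D2: mem[0x17..0x19] <- [7e f4 e5]
query mem[0x0e]=0x40, mem[0x13]=0x94, mem[0x05]=0x8e

MEM[0x0e,0x13,0x05] = 40 94 8e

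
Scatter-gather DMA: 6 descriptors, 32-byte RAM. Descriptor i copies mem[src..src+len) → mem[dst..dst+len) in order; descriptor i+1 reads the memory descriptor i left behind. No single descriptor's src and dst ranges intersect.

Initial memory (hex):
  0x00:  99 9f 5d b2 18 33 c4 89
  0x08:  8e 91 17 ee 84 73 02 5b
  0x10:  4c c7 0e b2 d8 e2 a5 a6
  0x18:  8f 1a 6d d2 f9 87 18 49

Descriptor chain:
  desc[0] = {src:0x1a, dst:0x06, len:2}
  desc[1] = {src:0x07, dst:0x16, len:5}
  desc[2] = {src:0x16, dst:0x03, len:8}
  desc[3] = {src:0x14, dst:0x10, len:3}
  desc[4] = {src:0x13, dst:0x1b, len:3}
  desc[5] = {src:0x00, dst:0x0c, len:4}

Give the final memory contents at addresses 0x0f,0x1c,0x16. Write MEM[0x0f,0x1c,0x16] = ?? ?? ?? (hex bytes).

MEM[0x0f,0x1c,0x16] = d2 d8 d2

#0 dst[0x06+2] := {0x6d,0xd2}
#1 dst[0x16+5] := {0xd2,0x8e,0x91,0x17,0xee}
#2 dst[0x03+8] := {0xd2,0x8e,0x91,0x17,0xee,0xd2,0xf9,0x87}
#3 dst[0x10+3] := {0xd8,0xe2,0xd2}
#4 dst[0x1b+3] := {0xb2,0xd8,0xe2}
#5 dst[0x0c+4] := {0x99,0x9f,0x5d,0xd2}
query mem[0x0f]=0xd2, mem[0x1c]=0xd8, mem[0x16]=0xd2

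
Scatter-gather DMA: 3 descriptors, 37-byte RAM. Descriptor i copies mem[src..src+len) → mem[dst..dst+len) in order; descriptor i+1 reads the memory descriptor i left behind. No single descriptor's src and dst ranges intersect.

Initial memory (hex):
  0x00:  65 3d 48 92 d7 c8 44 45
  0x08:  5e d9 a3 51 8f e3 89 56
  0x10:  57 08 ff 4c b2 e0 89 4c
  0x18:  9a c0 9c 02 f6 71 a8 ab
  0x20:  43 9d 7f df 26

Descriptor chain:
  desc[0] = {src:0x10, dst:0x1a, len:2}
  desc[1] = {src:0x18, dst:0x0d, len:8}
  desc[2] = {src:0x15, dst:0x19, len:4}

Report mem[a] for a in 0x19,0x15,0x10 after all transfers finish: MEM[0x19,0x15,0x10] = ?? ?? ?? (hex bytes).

[0] 0x10->0x1a len=2 : 57 08
[1] 0x18->0x0d len=8 : 9a c0 57 08 f6 71 a8 ab
[2] 0x15->0x19 len=4 : e0 89 4c 9a
query mem[0x19]=0xe0, mem[0x15]=0xe0, mem[0x10]=0x08

MEM[0x19,0x15,0x10] = e0 e0 08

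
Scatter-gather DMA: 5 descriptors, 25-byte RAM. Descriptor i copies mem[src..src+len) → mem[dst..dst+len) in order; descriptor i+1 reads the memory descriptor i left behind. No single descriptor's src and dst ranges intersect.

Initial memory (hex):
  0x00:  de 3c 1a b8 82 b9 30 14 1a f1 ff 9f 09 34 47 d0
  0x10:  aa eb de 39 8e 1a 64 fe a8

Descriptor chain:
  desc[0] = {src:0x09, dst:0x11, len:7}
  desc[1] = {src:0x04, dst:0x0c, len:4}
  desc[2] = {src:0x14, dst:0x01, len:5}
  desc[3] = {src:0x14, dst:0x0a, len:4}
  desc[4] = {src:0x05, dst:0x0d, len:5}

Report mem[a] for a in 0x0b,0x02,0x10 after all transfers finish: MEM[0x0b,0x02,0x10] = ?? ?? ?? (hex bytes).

[0] 0x09->0x11 len=7 : f1 ff 9f 09 34 47 d0
[1] 0x04->0x0c len=4 : 82 b9 30 14
[2] 0x14->0x01 len=5 : 09 34 47 d0 a8
[3] 0x14->0x0a len=4 : 09 34 47 d0
[4] 0x05->0x0d len=5 : a8 30 14 1a f1
query mem[0x0b]=0x34, mem[0x02]=0x34, mem[0x10]=0x1a

MEM[0x0b,0x02,0x10] = 34 34 1a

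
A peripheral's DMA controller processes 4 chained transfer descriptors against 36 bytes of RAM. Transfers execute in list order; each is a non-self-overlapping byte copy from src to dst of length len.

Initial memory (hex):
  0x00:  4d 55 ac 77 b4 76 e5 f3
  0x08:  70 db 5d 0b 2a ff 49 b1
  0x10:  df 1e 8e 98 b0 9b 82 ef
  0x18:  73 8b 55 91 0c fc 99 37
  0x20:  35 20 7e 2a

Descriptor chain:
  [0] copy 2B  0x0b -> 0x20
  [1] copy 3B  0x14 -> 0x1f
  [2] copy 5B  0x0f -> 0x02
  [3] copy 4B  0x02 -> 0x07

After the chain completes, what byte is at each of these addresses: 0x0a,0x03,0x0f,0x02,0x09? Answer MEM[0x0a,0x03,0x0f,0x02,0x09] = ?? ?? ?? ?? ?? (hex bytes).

[0] 0x0b->0x20 len=2 : 0b 2a
[1] 0x14->0x1f len=3 : b0 9b 82
[2] 0x0f->0x02 len=5 : b1 df 1e 8e 98
[3] 0x02->0x07 len=4 : b1 df 1e 8e
query mem[0x0a]=0x8e, mem[0x03]=0xdf, mem[0x0f]=0xb1, mem[0x02]=0xb1, mem[0x09]=0x1e

MEM[0x0a,0x03,0x0f,0x02,0x09] = 8e df b1 b1 1e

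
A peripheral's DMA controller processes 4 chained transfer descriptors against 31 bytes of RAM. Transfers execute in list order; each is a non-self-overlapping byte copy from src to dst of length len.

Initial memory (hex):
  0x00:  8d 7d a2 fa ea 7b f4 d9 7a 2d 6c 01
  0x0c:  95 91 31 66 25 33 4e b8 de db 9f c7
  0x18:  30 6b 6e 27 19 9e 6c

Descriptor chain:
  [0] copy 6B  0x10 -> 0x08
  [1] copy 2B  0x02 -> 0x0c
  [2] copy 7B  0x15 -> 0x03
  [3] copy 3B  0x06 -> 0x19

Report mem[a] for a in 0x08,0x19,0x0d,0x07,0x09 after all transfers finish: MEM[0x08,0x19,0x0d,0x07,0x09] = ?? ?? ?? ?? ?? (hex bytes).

MEM[0x08,0x19,0x0d,0x07,0x09] = 6e 30 fa 6b 27

[0] 0x10->0x08 len=6 : 25 33 4e b8 de db
[1] 0x02->0x0c len=2 : a2 fa
[2] 0x15->0x03 len=7 : db 9f c7 30 6b 6e 27
[3] 0x06->0x19 len=3 : 30 6b 6e
query mem[0x08]=0x6e, mem[0x19]=0x30, mem[0x0d]=0xfa, mem[0x07]=0x6b, mem[0x09]=0x27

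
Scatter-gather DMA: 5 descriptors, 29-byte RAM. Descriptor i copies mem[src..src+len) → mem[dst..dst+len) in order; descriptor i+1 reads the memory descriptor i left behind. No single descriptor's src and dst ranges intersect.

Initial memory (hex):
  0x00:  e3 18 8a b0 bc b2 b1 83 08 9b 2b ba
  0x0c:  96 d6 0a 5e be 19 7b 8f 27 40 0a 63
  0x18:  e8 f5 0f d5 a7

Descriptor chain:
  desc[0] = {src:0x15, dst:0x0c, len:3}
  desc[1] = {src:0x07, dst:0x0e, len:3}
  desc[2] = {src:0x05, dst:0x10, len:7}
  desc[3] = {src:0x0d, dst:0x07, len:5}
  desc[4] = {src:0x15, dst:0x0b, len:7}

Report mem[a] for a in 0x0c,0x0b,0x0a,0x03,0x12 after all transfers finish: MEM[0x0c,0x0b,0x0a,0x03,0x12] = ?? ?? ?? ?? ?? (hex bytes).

MEM[0x0c,0x0b,0x0a,0x03,0x12] = ba 2b b2 b0 83

#0 dst[0x0c+3] := {0x40,0x0a,0x63}
#1 dst[0x0e+3] := {0x83,0x08,0x9b}
#2 dst[0x10+7] := {0xb2,0xb1,0x83,0x08,0x9b,0x2b,0xba}
#3 dst[0x07+5] := {0x0a,0x83,0x08,0xb2,0xb1}
#4 dst[0x0b+7] := {0x2b,0xba,0x63,0xe8,0xf5,0x0f,0xd5}
query mem[0x0c]=0xba, mem[0x0b]=0x2b, mem[0x0a]=0xb2, mem[0x03]=0xb0, mem[0x12]=0x83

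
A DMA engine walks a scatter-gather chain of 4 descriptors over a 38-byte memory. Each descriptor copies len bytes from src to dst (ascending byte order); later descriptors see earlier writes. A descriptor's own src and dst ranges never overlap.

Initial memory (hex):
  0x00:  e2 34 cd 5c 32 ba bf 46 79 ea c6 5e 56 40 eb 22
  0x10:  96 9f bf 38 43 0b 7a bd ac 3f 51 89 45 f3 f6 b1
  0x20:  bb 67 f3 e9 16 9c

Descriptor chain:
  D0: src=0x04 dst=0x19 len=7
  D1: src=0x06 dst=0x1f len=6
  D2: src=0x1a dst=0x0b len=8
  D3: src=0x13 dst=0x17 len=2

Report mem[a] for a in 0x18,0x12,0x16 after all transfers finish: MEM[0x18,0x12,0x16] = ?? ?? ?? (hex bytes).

MEM[0x18,0x12,0x16] = 43 79 7a

D0: mem[0x19..0x1f] <- [32 ba bf 46 79 ea c6]
D1: mem[0x1f..0x24] <- [bf 46 79 ea c6 5e]
D2: mem[0x0b..0x12] <- [ba bf 46 79 ea bf 46 79]
D3: mem[0x17..0x18] <- [38 43]
query mem[0x18]=0x43, mem[0x12]=0x79, mem[0x16]=0x7a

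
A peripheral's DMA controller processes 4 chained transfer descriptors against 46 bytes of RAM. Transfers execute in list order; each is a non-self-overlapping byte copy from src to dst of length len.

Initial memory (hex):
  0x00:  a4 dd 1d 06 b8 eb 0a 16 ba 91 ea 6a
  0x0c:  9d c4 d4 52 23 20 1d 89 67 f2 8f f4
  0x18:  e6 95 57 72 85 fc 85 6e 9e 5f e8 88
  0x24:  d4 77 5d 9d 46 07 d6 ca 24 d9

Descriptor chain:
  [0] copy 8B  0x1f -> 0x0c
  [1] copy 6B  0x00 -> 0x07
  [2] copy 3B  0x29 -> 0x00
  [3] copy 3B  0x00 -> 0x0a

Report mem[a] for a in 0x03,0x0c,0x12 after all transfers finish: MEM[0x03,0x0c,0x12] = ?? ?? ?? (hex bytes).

  after D0: wrote 8B at 0x0c = 6e9e5fe888d4775d
  after D1: wrote 6B at 0x07 = a4dd1d06b8eb
  after D2: wrote 3B at 0x00 = 07d6ca
  after D3: wrote 3B at 0x0a = 07d6ca
query mem[0x03]=0x06, mem[0x0c]=0xca, mem[0x12]=0x77

MEM[0x03,0x0c,0x12] = 06 ca 77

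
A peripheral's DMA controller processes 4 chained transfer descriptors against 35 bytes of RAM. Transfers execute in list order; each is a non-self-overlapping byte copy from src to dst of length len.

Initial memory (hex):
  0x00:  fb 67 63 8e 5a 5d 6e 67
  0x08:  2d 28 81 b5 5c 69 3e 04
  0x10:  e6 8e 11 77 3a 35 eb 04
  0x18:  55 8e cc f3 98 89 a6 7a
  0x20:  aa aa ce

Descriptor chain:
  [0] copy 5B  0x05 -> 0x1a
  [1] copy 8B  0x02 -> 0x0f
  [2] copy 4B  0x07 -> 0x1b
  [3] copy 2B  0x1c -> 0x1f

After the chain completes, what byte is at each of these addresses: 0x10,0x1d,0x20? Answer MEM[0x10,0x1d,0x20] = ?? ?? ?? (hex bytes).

MEM[0x10,0x1d,0x20] = 8e 28 28

D0: mem[0x1a..0x1e] <- [5d 6e 67 2d 28]
D1: mem[0x0f..0x16] <- [63 8e 5a 5d 6e 67 2d 28]
D2: mem[0x1b..0x1e] <- [67 2d 28 81]
D3: mem[0x1f..0x20] <- [2d 28]
query mem[0x10]=0x8e, mem[0x1d]=0x28, mem[0x20]=0x28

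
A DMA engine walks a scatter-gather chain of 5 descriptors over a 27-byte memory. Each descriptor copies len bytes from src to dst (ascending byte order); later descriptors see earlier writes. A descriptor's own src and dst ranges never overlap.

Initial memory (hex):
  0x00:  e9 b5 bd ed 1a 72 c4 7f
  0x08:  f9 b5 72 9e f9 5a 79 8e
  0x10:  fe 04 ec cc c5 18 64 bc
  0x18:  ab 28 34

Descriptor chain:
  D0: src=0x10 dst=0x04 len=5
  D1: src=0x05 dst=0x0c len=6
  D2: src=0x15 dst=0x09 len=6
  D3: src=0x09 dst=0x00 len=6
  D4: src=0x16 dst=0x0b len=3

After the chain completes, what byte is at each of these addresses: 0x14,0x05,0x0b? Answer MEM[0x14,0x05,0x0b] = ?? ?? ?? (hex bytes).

MEM[0x14,0x05,0x0b] = c5 34 64

  after D0: wrote 5B at 0x04 = fe04ecccc5
  after D1: wrote 6B at 0x0c = 04ecccc5b572
  after D2: wrote 6B at 0x09 = 1864bcab2834
  after D3: wrote 6B at 0x00 = 1864bcab2834
  after D4: wrote 3B at 0x0b = 64bcab
query mem[0x14]=0xc5, mem[0x05]=0x34, mem[0x0b]=0x64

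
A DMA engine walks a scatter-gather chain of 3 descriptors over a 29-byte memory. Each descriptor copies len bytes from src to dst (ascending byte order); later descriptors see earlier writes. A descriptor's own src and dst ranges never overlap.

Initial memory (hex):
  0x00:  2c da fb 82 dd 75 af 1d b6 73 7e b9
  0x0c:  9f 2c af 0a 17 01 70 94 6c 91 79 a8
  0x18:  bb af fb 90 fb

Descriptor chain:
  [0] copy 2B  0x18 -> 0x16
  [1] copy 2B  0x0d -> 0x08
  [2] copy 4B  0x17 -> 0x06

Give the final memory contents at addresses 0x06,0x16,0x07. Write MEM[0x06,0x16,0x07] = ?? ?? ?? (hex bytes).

MEM[0x06,0x16,0x07] = af bb bb

#0 dst[0x16+2] := {0xbb,0xaf}
#1 dst[0x08+2] := {0x2c,0xaf}
#2 dst[0x06+4] := {0xaf,0xbb,0xaf,0xfb}
query mem[0x06]=0xaf, mem[0x16]=0xbb, mem[0x07]=0xbb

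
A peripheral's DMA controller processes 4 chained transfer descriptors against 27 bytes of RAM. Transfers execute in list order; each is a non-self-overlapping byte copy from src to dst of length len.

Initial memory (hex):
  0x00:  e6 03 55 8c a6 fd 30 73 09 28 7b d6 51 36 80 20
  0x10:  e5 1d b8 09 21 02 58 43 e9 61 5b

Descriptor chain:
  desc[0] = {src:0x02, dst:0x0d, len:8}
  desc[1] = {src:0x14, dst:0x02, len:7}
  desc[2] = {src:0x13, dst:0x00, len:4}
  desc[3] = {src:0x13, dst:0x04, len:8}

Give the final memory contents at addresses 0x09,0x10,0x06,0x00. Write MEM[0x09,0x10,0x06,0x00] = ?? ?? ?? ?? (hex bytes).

[0] 0x02->0x0d len=8 : 55 8c a6 fd 30 73 09 28
[1] 0x14->0x02 len=7 : 28 02 58 43 e9 61 5b
[2] 0x13->0x00 len=4 : 09 28 02 58
[3] 0x13->0x04 len=8 : 09 28 02 58 43 e9 61 5b
query mem[0x09]=0xe9, mem[0x10]=0xfd, mem[0x06]=0x02, mem[0x00]=0x09

MEM[0x09,0x10,0x06,0x00] = e9 fd 02 09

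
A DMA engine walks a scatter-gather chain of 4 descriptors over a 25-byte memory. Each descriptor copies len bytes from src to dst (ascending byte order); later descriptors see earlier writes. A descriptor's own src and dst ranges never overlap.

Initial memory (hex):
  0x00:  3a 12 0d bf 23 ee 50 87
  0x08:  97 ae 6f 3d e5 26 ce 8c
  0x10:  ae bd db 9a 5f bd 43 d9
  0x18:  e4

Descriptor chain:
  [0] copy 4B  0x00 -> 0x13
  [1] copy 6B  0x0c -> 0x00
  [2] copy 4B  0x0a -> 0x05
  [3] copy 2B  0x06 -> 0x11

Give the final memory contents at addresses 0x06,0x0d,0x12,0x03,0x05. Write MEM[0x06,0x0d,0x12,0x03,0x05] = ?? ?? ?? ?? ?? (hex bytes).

[0] 0x00->0x13 len=4 : 3a 12 0d bf
[1] 0x0c->0x00 len=6 : e5 26 ce 8c ae bd
[2] 0x0a->0x05 len=4 : 6f 3d e5 26
[3] 0x06->0x11 len=2 : 3d e5
query mem[0x06]=0x3d, mem[0x0d]=0x26, mem[0x12]=0xe5, mem[0x03]=0x8c, mem[0x05]=0x6f

MEM[0x06,0x0d,0x12,0x03,0x05] = 3d 26 e5 8c 6f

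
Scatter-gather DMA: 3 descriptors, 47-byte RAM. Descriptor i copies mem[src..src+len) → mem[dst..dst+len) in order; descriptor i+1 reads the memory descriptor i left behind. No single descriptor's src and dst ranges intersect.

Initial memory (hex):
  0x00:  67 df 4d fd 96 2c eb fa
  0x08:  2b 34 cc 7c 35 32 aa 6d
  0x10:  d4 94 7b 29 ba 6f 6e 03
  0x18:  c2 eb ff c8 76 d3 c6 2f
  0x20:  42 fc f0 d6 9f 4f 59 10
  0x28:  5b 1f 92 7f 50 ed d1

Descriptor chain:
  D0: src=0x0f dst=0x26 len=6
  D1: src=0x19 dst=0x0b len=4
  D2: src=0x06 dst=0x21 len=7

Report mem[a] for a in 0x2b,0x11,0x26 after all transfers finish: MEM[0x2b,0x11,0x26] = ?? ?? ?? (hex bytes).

[0] 0x0f->0x26 len=6 : 6d d4 94 7b 29 ba
[1] 0x19->0x0b len=4 : eb ff c8 76
[2] 0x06->0x21 len=7 : eb fa 2b 34 cc eb ff
query mem[0x2b]=0xba, mem[0x11]=0x94, mem[0x26]=0xeb

MEM[0x2b,0x11,0x26] = ba 94 eb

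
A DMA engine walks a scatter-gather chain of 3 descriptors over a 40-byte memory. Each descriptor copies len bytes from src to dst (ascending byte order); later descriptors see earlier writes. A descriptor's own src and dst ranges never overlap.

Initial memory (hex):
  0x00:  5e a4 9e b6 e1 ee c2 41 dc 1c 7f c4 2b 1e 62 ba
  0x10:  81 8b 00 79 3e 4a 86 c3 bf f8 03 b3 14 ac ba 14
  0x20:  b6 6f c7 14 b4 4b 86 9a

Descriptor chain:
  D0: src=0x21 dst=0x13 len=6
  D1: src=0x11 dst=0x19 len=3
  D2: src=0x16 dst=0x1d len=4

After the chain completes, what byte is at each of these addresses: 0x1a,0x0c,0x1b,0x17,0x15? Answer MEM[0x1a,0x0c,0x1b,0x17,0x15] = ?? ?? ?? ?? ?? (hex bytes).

D0: mem[0x13..0x18] <- [6f c7 14 b4 4b 86]
D1: mem[0x19..0x1b] <- [8b 00 6f]
D2: mem[0x1d..0x20] <- [b4 4b 86 8b]
query mem[0x1a]=0x00, mem[0x0c]=0x2b, mem[0x1b]=0x6f, mem[0x17]=0x4b, mem[0x15]=0x14

MEM[0x1a,0x0c,0x1b,0x17,0x15] = 00 2b 6f 4b 14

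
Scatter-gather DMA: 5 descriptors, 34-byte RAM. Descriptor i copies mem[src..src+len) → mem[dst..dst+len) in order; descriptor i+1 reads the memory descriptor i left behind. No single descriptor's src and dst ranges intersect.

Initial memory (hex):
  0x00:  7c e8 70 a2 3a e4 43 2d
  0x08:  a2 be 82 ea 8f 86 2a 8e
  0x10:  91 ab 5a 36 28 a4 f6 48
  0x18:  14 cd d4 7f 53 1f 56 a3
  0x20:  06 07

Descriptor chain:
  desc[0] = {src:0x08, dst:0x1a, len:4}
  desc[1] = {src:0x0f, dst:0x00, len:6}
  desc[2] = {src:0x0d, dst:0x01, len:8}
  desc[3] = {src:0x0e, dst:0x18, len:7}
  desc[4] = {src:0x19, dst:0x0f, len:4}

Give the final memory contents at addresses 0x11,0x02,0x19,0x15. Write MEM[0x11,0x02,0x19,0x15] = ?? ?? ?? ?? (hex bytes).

#0 dst[0x1a+4] := {0xa2,0xbe,0x82,0xea}
#1 dst[0x00+6] := {0x8e,0x91,0xab,0x5a,0x36,0x28}
#2 dst[0x01+8] := {0x86,0x2a,0x8e,0x91,0xab,0x5a,0x36,0x28}
#3 dst[0x18+7] := {0x2a,0x8e,0x91,0xab,0x5a,0x36,0x28}
#4 dst[0x0f+4] := {0x8e,0x91,0xab,0x5a}
query mem[0x11]=0xab, mem[0x02]=0x2a, mem[0x19]=0x8e, mem[0x15]=0xa4

MEM[0x11,0x02,0x19,0x15] = ab 2a 8e a4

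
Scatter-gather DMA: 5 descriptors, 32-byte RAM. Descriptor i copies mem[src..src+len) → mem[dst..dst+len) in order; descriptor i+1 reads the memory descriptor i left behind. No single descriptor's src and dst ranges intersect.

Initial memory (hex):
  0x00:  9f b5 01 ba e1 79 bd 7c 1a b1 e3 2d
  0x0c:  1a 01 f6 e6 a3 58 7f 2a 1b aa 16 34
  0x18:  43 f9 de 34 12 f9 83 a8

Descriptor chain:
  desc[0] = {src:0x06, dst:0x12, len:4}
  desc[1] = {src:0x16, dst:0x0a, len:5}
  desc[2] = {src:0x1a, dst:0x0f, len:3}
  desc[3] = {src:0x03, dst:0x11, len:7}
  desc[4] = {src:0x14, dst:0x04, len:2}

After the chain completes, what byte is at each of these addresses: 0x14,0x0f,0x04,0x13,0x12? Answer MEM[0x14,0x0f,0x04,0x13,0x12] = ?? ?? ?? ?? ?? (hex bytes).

[0] 0x06->0x12 len=4 : bd 7c 1a b1
[1] 0x16->0x0a len=5 : 16 34 43 f9 de
[2] 0x1a->0x0f len=3 : de 34 12
[3] 0x03->0x11 len=7 : ba e1 79 bd 7c 1a b1
[4] 0x14->0x04 len=2 : bd 7c
query mem[0x14]=0xbd, mem[0x0f]=0xde, mem[0x04]=0xbd, mem[0x13]=0x79, mem[0x12]=0xe1

MEM[0x14,0x0f,0x04,0x13,0x12] = bd de bd 79 e1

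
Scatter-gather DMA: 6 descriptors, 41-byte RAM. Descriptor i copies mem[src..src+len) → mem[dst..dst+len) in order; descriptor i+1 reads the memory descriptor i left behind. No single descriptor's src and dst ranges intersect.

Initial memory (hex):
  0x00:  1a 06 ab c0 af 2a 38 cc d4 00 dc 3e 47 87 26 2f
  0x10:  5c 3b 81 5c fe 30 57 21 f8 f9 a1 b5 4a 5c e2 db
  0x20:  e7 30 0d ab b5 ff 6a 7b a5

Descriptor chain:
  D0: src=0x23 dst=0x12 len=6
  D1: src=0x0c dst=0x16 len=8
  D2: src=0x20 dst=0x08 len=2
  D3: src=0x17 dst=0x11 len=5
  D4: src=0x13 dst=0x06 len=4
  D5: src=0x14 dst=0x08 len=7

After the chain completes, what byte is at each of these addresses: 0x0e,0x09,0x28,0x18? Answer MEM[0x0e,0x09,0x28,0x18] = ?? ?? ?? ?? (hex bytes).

[0] 0x23->0x12 len=6 : ab b5 ff 6a 7b a5
[1] 0x0c->0x16 len=8 : 47 87 26 2f 5c 3b ab b5
[2] 0x20->0x08 len=2 : e7 30
[3] 0x17->0x11 len=5 : 87 26 2f 5c 3b
[4] 0x13->0x06 len=4 : 2f 5c 3b 47
[5] 0x14->0x08 len=7 : 5c 3b 47 87 26 2f 5c
query mem[0x0e]=0x5c, mem[0x09]=0x3b, mem[0x28]=0xa5, mem[0x18]=0x26

MEM[0x0e,0x09,0x28,0x18] = 5c 3b a5 26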